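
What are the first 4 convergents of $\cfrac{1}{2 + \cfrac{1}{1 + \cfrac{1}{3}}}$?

0/1, 1/2, 1/3, 4/11

Using the convergent recurrence p_i = a_i*p_{i-1} + p_{i-2}, q_i = a_i*q_{i-1} + q_{i-2} with p_{-2}=0, p_{-1}=1, q_{-2}=1, q_{-1}=0:
  i=0: a_0=0, p_0 = 0*1 + 0 = 0, q_0 = 0*0 + 1 = 1.
  i=1: a_1=2, p_1 = 2*0 + 1 = 1, q_1 = 2*1 + 0 = 2.
  i=2: a_2=1, p_2 = 1*1 + 0 = 1, q_2 = 1*2 + 1 = 3.
  i=3: a_3=3, p_3 = 3*1 + 1 = 4, q_3 = 3*3 + 2 = 11.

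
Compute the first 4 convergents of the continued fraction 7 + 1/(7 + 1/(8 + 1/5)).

7/1, 50/7, 407/57, 2085/292

Using the convergent recurrence p_i = a_i*p_{i-1} + p_{i-2}, q_i = a_i*q_{i-1} + q_{i-2} with p_{-2}=0, p_{-1}=1, q_{-2}=1, q_{-1}=0:
  i=0: a_0=7, p_0 = 7*1 + 0 = 7, q_0 = 7*0 + 1 = 1.
  i=1: a_1=7, p_1 = 7*7 + 1 = 50, q_1 = 7*1 + 0 = 7.
  i=2: a_2=8, p_2 = 8*50 + 7 = 407, q_2 = 8*7 + 1 = 57.
  i=3: a_3=5, p_3 = 5*407 + 50 = 2085, q_3 = 5*57 + 7 = 292.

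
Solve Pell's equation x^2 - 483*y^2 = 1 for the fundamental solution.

(x, y) = (22, 1)

First expand sqrt(483) as a continued fraction. With x_i = (sqrt(483) + m_i)/d_i and (m_0, d_0) = (0, 1): a_0 = floor(sqrt(483)) = 21, since 21^2 = 441 <= 483 < 484 = 22^2.
Iterate m_{i+1} = d_i*a_i - m_i, d_{i+1} = (483 - m_{i+1}^2)/d_i, a_{i+1} = floor((a_0 + m_{i+1})/d_{i+1}):
  m_1 = 1*21 - 0 = 21, d_1 = (483 - 21^2)/1 = 42/1 = 42, a_1 = floor((21 + 21)/42) = 1.
  m_2 = 42*1 - 21 = 21, d_2 = (483 - 21^2)/42 = 42/42 = 1, a_2 = floor((21 + 21)/1) = 42.
  m_3 = 1*42 - 21 = 21, d_3 = (483 - 21^2)/1 = 42/1 = 42: (m_3, d_3) = (m_1, d_1) = (21, 42), so from here the quotients repeat a_1, a_2; the period length is 2.
So sqrt(483) = [21; (1, 42)] with period length k = 2.
k is even, so the fundamental solution of x^2 - 483y^2 = 1 is (p_{k-1}, q_{k-1}) = (p_1, q_1); compute convergents through index 1.
Convergents (p_i = a_i*p_{i-1} + p_{i-2}, q_i = a_i*q_{i-1} + q_{i-2} with p_{-2}=0, p_{-1}=1, q_{-2}=1, q_{-1}=0):
  i=0: a_0=21, p_0 = 21*1 + 0 = 21, q_0 = 21*0 + 1 = 1.
  i=1: a_1=1, p_1 = 1*21 + 1 = 22, q_1 = 1*1 + 0 = 1.
Check: 22^2 - 483*1^2 = 484 - 483 = 1, so (x, y) = (22, 1) solves the equation, and by the theorem it is the least positive solution.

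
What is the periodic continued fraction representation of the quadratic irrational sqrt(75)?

[8; (1, 1, 1, 16)]

Write x_i = (sqrt(75) + m_i)/d_i with (m_0, d_0) = (0, 1). a_0 = floor(sqrt(75)) = 8, since 8^2 = 64 <= 75 < 81 = 9^2.
Iterate m_{i+1} = d_i*a_i - m_i, d_{i+1} = (75 - m_{i+1}^2)/d_i, a_{i+1} = floor((a_0 + m_{i+1})/d_{i+1}):
  m_1 = 1*8 - 0 = 8, d_1 = (75 - 8^2)/1 = 11/1 = 11, a_1 = floor((8 + 8)/11) = 1.
  m_2 = 11*1 - 8 = 3, d_2 = (75 - 3^2)/11 = 66/11 = 6, a_2 = floor((8 + 3)/6) = 1.
  m_3 = 6*1 - 3 = 3, d_3 = (75 - 3^2)/6 = 66/6 = 11, a_3 = floor((8 + 3)/11) = 1.
  m_4 = 11*1 - 3 = 8, d_4 = (75 - 8^2)/11 = 11/11 = 1, a_4 = floor((8 + 8)/1) = 16.
  m_5 = 1*16 - 8 = 8, d_5 = (75 - 8^2)/1 = 11/1 = 11: (m_5, d_5) = (m_1, d_1) = (8, 11), so from here the quotients repeat a_1, ..., a_4; the period length is 4.
Hence the expansion of sqrt(75) is a_0 = 8 followed by the repeating block 1, 1, 1, 16 (period 4).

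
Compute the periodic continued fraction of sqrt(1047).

[32; (2, 1, 3, 1, 20, 1, 3, 1, 2, 64)]

Write x_i = (sqrt(1047) + m_i)/d_i with (m_0, d_0) = (0, 1). a_0 = floor(sqrt(1047)) = 32, since 32^2 = 1024 <= 1047 < 1089 = 33^2.
Iterate m_{i+1} = d_i*a_i - m_i, d_{i+1} = (1047 - m_{i+1}^2)/d_i, a_{i+1} = floor((a_0 + m_{i+1})/d_{i+1}):
  m_1 = 1*32 - 0 = 32, d_1 = (1047 - 32^2)/1 = 23/1 = 23, a_1 = floor((32 + 32)/23) = 2.
  m_2 = 23*2 - 32 = 14, d_2 = (1047 - 14^2)/23 = 851/23 = 37, a_2 = floor((32 + 14)/37) = 1.
  m_3 = 37*1 - 14 = 23, d_3 = (1047 - 23^2)/37 = 518/37 = 14, a_3 = floor((32 + 23)/14) = 3.
  m_4 = 14*3 - 23 = 19, d_4 = (1047 - 19^2)/14 = 686/14 = 49, a_4 = floor((32 + 19)/49) = 1.
  m_5 = 49*1 - 19 = 30, d_5 = (1047 - 30^2)/49 = 147/49 = 3, a_5 = floor((32 + 30)/3) = 20.
  m_6 = 3*20 - 30 = 30, d_6 = (1047 - 30^2)/3 = 147/3 = 49, a_6 = floor((32 + 30)/49) = 1.
  m_7 = 49*1 - 30 = 19, d_7 = (1047 - 19^2)/49 = 686/49 = 14, a_7 = floor((32 + 19)/14) = 3.
  m_8 = 14*3 - 19 = 23, d_8 = (1047 - 23^2)/14 = 518/14 = 37, a_8 = floor((32 + 23)/37) = 1.
  m_9 = 37*1 - 23 = 14, d_9 = (1047 - 14^2)/37 = 851/37 = 23, a_9 = floor((32 + 14)/23) = 2.
  m_10 = 23*2 - 14 = 32, d_10 = (1047 - 32^2)/23 = 23/23 = 1, a_10 = floor((32 + 32)/1) = 64.
  m_11 = 1*64 - 32 = 32, d_11 = (1047 - 32^2)/1 = 23/1 = 23: (m_11, d_11) = (m_1, d_1) = (32, 23), so from here the quotients repeat a_1, ..., a_10; the period length is 10.
Hence the expansion of sqrt(1047) is a_0 = 32 followed by the repeating block 2, 1, 3, 1, 20, 1, 3, 1, 2, 64 (period 10).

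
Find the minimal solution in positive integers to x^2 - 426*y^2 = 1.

(x, y) = (88751, 4300)

First expand sqrt(426) as a continued fraction. With x_i = (sqrt(426) + m_i)/d_i and (m_0, d_0) = (0, 1): a_0 = floor(sqrt(426)) = 20, since 20^2 = 400 <= 426 < 441 = 21^2.
Iterate m_{i+1} = d_i*a_i - m_i, d_{i+1} = (426 - m_{i+1}^2)/d_i, a_{i+1} = floor((a_0 + m_{i+1})/d_{i+1}):
  m_1 = 1*20 - 0 = 20, d_1 = (426 - 20^2)/1 = 26/1 = 26, a_1 = floor((20 + 20)/26) = 1.
  m_2 = 26*1 - 20 = 6, d_2 = (426 - 6^2)/26 = 390/26 = 15, a_2 = floor((20 + 6)/15) = 1.
  m_3 = 15*1 - 6 = 9, d_3 = (426 - 9^2)/15 = 345/15 = 23, a_3 = floor((20 + 9)/23) = 1.
  m_4 = 23*1 - 9 = 14, d_4 = (426 - 14^2)/23 = 230/23 = 10, a_4 = floor((20 + 14)/10) = 3.
  m_5 = 10*3 - 14 = 16, d_5 = (426 - 16^2)/10 = 170/10 = 17, a_5 = floor((20 + 16)/17) = 2.
  m_6 = 17*2 - 16 = 18, d_6 = (426 - 18^2)/17 = 102/17 = 6, a_6 = floor((20 + 18)/6) = 6.
  m_7 = 6*6 - 18 = 18, d_7 = (426 - 18^2)/6 = 102/6 = 17, a_7 = floor((20 + 18)/17) = 2.
  m_8 = 17*2 - 18 = 16, d_8 = (426 - 16^2)/17 = 170/17 = 10, a_8 = floor((20 + 16)/10) = 3.
  m_9 = 10*3 - 16 = 14, d_9 = (426 - 14^2)/10 = 230/10 = 23, a_9 = floor((20 + 14)/23) = 1.
  m_10 = 23*1 - 14 = 9, d_10 = (426 - 9^2)/23 = 345/23 = 15, a_10 = floor((20 + 9)/15) = 1.
  m_11 = 15*1 - 9 = 6, d_11 = (426 - 6^2)/15 = 390/15 = 26, a_11 = floor((20 + 6)/26) = 1.
  m_12 = 26*1 - 6 = 20, d_12 = (426 - 20^2)/26 = 26/26 = 1, a_12 = floor((20 + 20)/1) = 40.
  m_13 = 1*40 - 20 = 20, d_13 = (426 - 20^2)/1 = 26/1 = 26: (m_13, d_13) = (m_1, d_1) = (20, 26), so from here the quotients repeat a_1, ..., a_12; the period length is 12.
So sqrt(426) = [20; (1, 1, 1, 3, 2, 6, 2, 3, 1, 1, 1, 40)] with period length k = 12.
k is even, so the fundamental solution of x^2 - 426y^2 = 1 is (p_{k-1}, q_{k-1}) = (p_11, q_11); compute convergents through index 11.
Convergents (p_i = a_i*p_{i-1} + p_{i-2}, q_i = a_i*q_{i-1} + q_{i-2} with p_{-2}=0, p_{-1}=1, q_{-2}=1, q_{-1}=0):
  i=0: a_0=20, p_0 = 20*1 + 0 = 20, q_0 = 20*0 + 1 = 1.
  i=1: a_1=1, p_1 = 1*20 + 1 = 21, q_1 = 1*1 + 0 = 1.
  i=2: a_2=1, p_2 = 1*21 + 20 = 41, q_2 = 1*1 + 1 = 2.
  i=3: a_3=1, p_3 = 1*41 + 21 = 62, q_3 = 1*2 + 1 = 3.
  i=4: a_4=3, p_4 = 3*62 + 41 = 227, q_4 = 3*3 + 2 = 11.
  i=5: a_5=2, p_5 = 2*227 + 62 = 516, q_5 = 2*11 + 3 = 25.
  i=6: a_6=6, p_6 = 6*516 + 227 = 3323, q_6 = 6*25 + 11 = 161.
  i=7: a_7=2, p_7 = 2*3323 + 516 = 7162, q_7 = 2*161 + 25 = 347.
  i=8: a_8=3, p_8 = 3*7162 + 3323 = 24809, q_8 = 3*347 + 161 = 1202.
  i=9: a_9=1, p_9 = 1*24809 + 7162 = 31971, q_9 = 1*1202 + 347 = 1549.
  i=10: a_10=1, p_10 = 1*31971 + 24809 = 56780, q_10 = 1*1549 + 1202 = 2751.
  i=11: a_11=1, p_11 = 1*56780 + 31971 = 88751, q_11 = 1*2751 + 1549 = 4300.
Check: 88751^2 - 426*4300^2 = 7876740001 - 7876740000 = 1, so (x, y) = (88751, 4300) solves the equation, and by the theorem it is the least positive solution.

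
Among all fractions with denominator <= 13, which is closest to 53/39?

Expand x = 53/39 as a continued fraction with the Euclidean algorithm:
  53 = 1*39 + 14, so a_0 = 1.
  39 = 2*14 + 11, so a_1 = 2.
  14 = 1*11 + 3, so a_2 = 1.
  11 = 3*3 + 2, so a_3 = 3.
  3 = 1*2 + 1, so a_4 = 1.
  2 = 2*1 + 0, so a_5 = 2.
so x = [1; 2, 1, 3, 1, 2].
Convergents (p_i = a_i*p_{i-1} + p_{i-2}, q_i = a_i*q_{i-1} + q_{i-2} with p_{-2}=0, p_{-1}=1, q_{-2}=1, q_{-1}=0), until the denominator exceeds 13:
  i=0: a_0=1, p_0 = 1*1 + 0 = 1, q_0 = 1*0 + 1 = 1.
  i=1: a_1=2, p_1 = 2*1 + 1 = 3, q_1 = 2*1 + 0 = 2.
  i=2: a_2=1, p_2 = 1*3 + 1 = 4, q_2 = 1*2 + 1 = 3.
  i=3: a_3=3, p_3 = 3*4 + 3 = 15, q_3 = 3*3 + 2 = 11.
  i=4: a_4=1, p_4 = 1*15 + 4 = 19, q_4 = 1*11 + 3 = 14.
q_4 = 14 > 13, so the last convergent with denominator <= 13 is p_3/q_3 = 15/11.
The closest fraction with denominator <= 13 is either p_3/q_3 or the intermediate fraction (k*p_3 + p_2)/(k*q_3 + q_2) with the largest k >= 1 whose denominator stays <= 13; these approach x as k grows, and every other convergent or intermediate fraction in range is farther away.
Largest k: floor((13 - q_2)/q_3) = floor((13 - 3)/11) = 0.
Since k = 0, no intermediate fraction beyond p_3/q_3 has denominator <= 13, so the convergent 15/11 is the closest (its error is |53*11 - 15*39|/(39*11) = 2/429).

15/11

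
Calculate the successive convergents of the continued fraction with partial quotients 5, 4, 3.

Using the convergent recurrence p_i = a_i*p_{i-1} + p_{i-2}, q_i = a_i*q_{i-1} + q_{i-2} with p_{-2}=0, p_{-1}=1, q_{-2}=1, q_{-1}=0:
  i=0: a_0=5, p_0 = 5*1 + 0 = 5, q_0 = 5*0 + 1 = 1.
  i=1: a_1=4, p_1 = 4*5 + 1 = 21, q_1 = 4*1 + 0 = 4.
  i=2: a_2=3, p_2 = 3*21 + 5 = 68, q_2 = 3*4 + 1 = 13.

5/1, 21/4, 68/13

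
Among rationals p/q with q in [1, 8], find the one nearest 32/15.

17/8

Expand x = 32/15 as a continued fraction with the Euclidean algorithm:
  32 = 2*15 + 2, so a_0 = 2.
  15 = 7*2 + 1, so a_1 = 7.
  2 = 2*1 + 0, so a_2 = 2.
so x = [2; 7, 2].
Convergents (p_i = a_i*p_{i-1} + p_{i-2}, q_i = a_i*q_{i-1} + q_{i-2} with p_{-2}=0, p_{-1}=1, q_{-2}=1, q_{-1}=0), until the denominator exceeds 8:
  i=0: a_0=2, p_0 = 2*1 + 0 = 2, q_0 = 2*0 + 1 = 1.
  i=1: a_1=7, p_1 = 7*2 + 1 = 15, q_1 = 7*1 + 0 = 7.
  i=2: a_2=2, p_2 = 2*15 + 2 = 32, q_2 = 2*7 + 1 = 15.
q_2 = 15 > 8, so the last convergent with denominator <= 8 is p_1/q_1 = 15/7.
The closest fraction with denominator <= 8 is either p_1/q_1 or the intermediate fraction (k*p_1 + p_0)/(k*q_1 + q_0) with the largest k >= 1 whose denominator stays <= 8; these approach x as k grows, and every other convergent or intermediate fraction in range is farther away.
Largest k: floor((8 - q_0)/q_1) = floor((8 - 1)/7) = 1.
That gives (1*15 + 2)/(1*7 + 1) = 17/8.
Compare the errors: |x - 15/7| = |32*7 - 15*15|/(15*7) = 1/105, and |x - 17/8| = |32*8 - 17*15|/(15*8) = 1/120.
Cross-multiplying, 1*105 = 105 < 120 = 1*120, so 1/120 is smaller: the intermediate fraction 17/8 is closer to x than 15/7.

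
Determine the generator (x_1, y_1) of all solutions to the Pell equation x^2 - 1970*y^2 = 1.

First expand sqrt(1970) as a continued fraction. With x_i = (sqrt(1970) + m_i)/d_i and (m_0, d_0) = (0, 1): a_0 = floor(sqrt(1970)) = 44, since 44^2 = 1936 <= 1970 < 2025 = 45^2.
Iterate m_{i+1} = d_i*a_i - m_i, d_{i+1} = (1970 - m_{i+1}^2)/d_i, a_{i+1} = floor((a_0 + m_{i+1})/d_{i+1}):
  m_1 = 1*44 - 0 = 44, d_1 = (1970 - 44^2)/1 = 34/1 = 34, a_1 = floor((44 + 44)/34) = 2.
  m_2 = 34*2 - 44 = 24, d_2 = (1970 - 24^2)/34 = 1394/34 = 41, a_2 = floor((44 + 24)/41) = 1.
  m_3 = 41*1 - 24 = 17, d_3 = (1970 - 17^2)/41 = 1681/41 = 41, a_3 = floor((44 + 17)/41) = 1.
  m_4 = 41*1 - 17 = 24, d_4 = (1970 - 24^2)/41 = 1394/41 = 34, a_4 = floor((44 + 24)/34) = 2.
  m_5 = 34*2 - 24 = 44, d_5 = (1970 - 44^2)/34 = 34/34 = 1, a_5 = floor((44 + 44)/1) = 88.
  m_6 = 1*88 - 44 = 44, d_6 = (1970 - 44^2)/1 = 34/1 = 34: (m_6, d_6) = (m_1, d_1) = (44, 34), so from here the quotients repeat a_1, ..., a_5; the period length is 5.
So sqrt(1970) = [44; (2, 1, 1, 2, 88)] with period length k = 5.
k is odd, so (p_{k-1}, q_{k-1}) only solves x^2 - 1970y^2 = -1 and the fundamental solution of x^2 - 1970y^2 = 1 is (p_{2k-1}, q_{2k-1}) = (p_9, q_9); compute convergents through index 9, running through the period twice.
Convergents (p_i = a_i*p_{i-1} + p_{i-2}, q_i = a_i*q_{i-1} + q_{i-2} with p_{-2}=0, p_{-1}=1, q_{-2}=1, q_{-1}=0):
  i=0: a_0=44, p_0 = 44*1 + 0 = 44, q_0 = 44*0 + 1 = 1.
  i=1: a_1=2, p_1 = 2*44 + 1 = 89, q_1 = 2*1 + 0 = 2.
  i=2: a_2=1, p_2 = 1*89 + 44 = 133, q_2 = 1*2 + 1 = 3.
  i=3: a_3=1, p_3 = 1*133 + 89 = 222, q_3 = 1*3 + 2 = 5.
  i=4: a_4=2, p_4 = 2*222 + 133 = 577, q_4 = 2*5 + 3 = 13.
  i=5: a_5=88, p_5 = 88*577 + 222 = 50998, q_5 = 88*13 + 5 = 1149.
  i=6: a_6=2, p_6 = 2*50998 + 577 = 102573, q_6 = 2*1149 + 13 = 2311.
  i=7: a_7=1, p_7 = 1*102573 + 50998 = 153571, q_7 = 1*2311 + 1149 = 3460.
  i=8: a_8=1, p_8 = 1*153571 + 102573 = 256144, q_8 = 1*3460 + 2311 = 5771.
  i=9: a_9=2, p_9 = 2*256144 + 153571 = 665859, q_9 = 2*5771 + 3460 = 15002.
Indeed p_4^2 - 1970*q_4^2 = 332929 - 332930 = -1, not +1.
Check: 665859^2 - 1970*15002^2 = 443368207881 - 443368207880 = 1, so (x, y) = (665859, 15002) solves the equation, and by the theorem it is the least positive solution.

(x, y) = (665859, 15002)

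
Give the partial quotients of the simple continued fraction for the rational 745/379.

Run the Euclidean algorithm on 745 and 379; the successive quotients are the partial quotients a_0, a_1, ... (each step inverts the fractional part left over by the previous one):
  745 = 1*379 + 366, so a_0 = 1.
  379 = 1*366 + 13, so a_1 = 1.
  366 = 28*13 + 2, so a_2 = 28.
  13 = 6*2 + 1, so a_3 = 6.
  2 = 2*1 + 0, so a_4 = 2.
The remainder reaches 0 after 5 divisions, so the expansion has 5 partial quotients, read off in order.

[1; 1, 28, 6, 2]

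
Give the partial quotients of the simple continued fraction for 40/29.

[1; 2, 1, 1, 1, 3]

Run the Euclidean algorithm on 40 and 29; the successive quotients are the partial quotients a_0, a_1, ... (each step inverts the fractional part left over by the previous one):
  40 = 1*29 + 11, so a_0 = 1.
  29 = 2*11 + 7, so a_1 = 2.
  11 = 1*7 + 4, so a_2 = 1.
  7 = 1*4 + 3, so a_3 = 1.
  4 = 1*3 + 1, so a_4 = 1.
  3 = 3*1 + 0, so a_5 = 3.
The remainder reaches 0 after 6 divisions, so the expansion has 6 partial quotients, read off in order.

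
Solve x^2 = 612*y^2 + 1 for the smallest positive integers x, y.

(x, y) = (2177, 88)

First expand sqrt(612) as a continued fraction. With x_i = (sqrt(612) + m_i)/d_i and (m_0, d_0) = (0, 1): a_0 = floor(sqrt(612)) = 24, since 24^2 = 576 <= 612 < 625 = 25^2.
Iterate m_{i+1} = d_i*a_i - m_i, d_{i+1} = (612 - m_{i+1}^2)/d_i, a_{i+1} = floor((a_0 + m_{i+1})/d_{i+1}):
  m_1 = 1*24 - 0 = 24, d_1 = (612 - 24^2)/1 = 36/1 = 36, a_1 = floor((24 + 24)/36) = 1.
  m_2 = 36*1 - 24 = 12, d_2 = (612 - 12^2)/36 = 468/36 = 13, a_2 = floor((24 + 12)/13) = 2.
  m_3 = 13*2 - 12 = 14, d_3 = (612 - 14^2)/13 = 416/13 = 32, a_3 = floor((24 + 14)/32) = 1.
  m_4 = 32*1 - 14 = 18, d_4 = (612 - 18^2)/32 = 288/32 = 9, a_4 = floor((24 + 18)/9) = 4.
  m_5 = 9*4 - 18 = 18, d_5 = (612 - 18^2)/9 = 288/9 = 32, a_5 = floor((24 + 18)/32) = 1.
  m_6 = 32*1 - 18 = 14, d_6 = (612 - 14^2)/32 = 416/32 = 13, a_6 = floor((24 + 14)/13) = 2.
  m_7 = 13*2 - 14 = 12, d_7 = (612 - 12^2)/13 = 468/13 = 36, a_7 = floor((24 + 12)/36) = 1.
  m_8 = 36*1 - 12 = 24, d_8 = (612 - 24^2)/36 = 36/36 = 1, a_8 = floor((24 + 24)/1) = 48.
  m_9 = 1*48 - 24 = 24, d_9 = (612 - 24^2)/1 = 36/1 = 36: (m_9, d_9) = (m_1, d_1) = (24, 36), so from here the quotients repeat a_1, ..., a_8; the period length is 8.
So sqrt(612) = [24; (1, 2, 1, 4, 1, 2, 1, 48)] with period length k = 8.
k is even, so the fundamental solution of x^2 - 612y^2 = 1 is (p_{k-1}, q_{k-1}) = (p_7, q_7); compute convergents through index 7.
Convergents (p_i = a_i*p_{i-1} + p_{i-2}, q_i = a_i*q_{i-1} + q_{i-2} with p_{-2}=0, p_{-1}=1, q_{-2}=1, q_{-1}=0):
  i=0: a_0=24, p_0 = 24*1 + 0 = 24, q_0 = 24*0 + 1 = 1.
  i=1: a_1=1, p_1 = 1*24 + 1 = 25, q_1 = 1*1 + 0 = 1.
  i=2: a_2=2, p_2 = 2*25 + 24 = 74, q_2 = 2*1 + 1 = 3.
  i=3: a_3=1, p_3 = 1*74 + 25 = 99, q_3 = 1*3 + 1 = 4.
  i=4: a_4=4, p_4 = 4*99 + 74 = 470, q_4 = 4*4 + 3 = 19.
  i=5: a_5=1, p_5 = 1*470 + 99 = 569, q_5 = 1*19 + 4 = 23.
  i=6: a_6=2, p_6 = 2*569 + 470 = 1608, q_6 = 2*23 + 19 = 65.
  i=7: a_7=1, p_7 = 1*1608 + 569 = 2177, q_7 = 1*65 + 23 = 88.
Check: 2177^2 - 612*88^2 = 4739329 - 4739328 = 1, so (x, y) = (2177, 88) solves the equation, and by the theorem it is the least positive solution.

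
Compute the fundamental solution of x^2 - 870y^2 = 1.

First expand sqrt(870) as a continued fraction. With x_i = (sqrt(870) + m_i)/d_i and (m_0, d_0) = (0, 1): a_0 = floor(sqrt(870)) = 29, since 29^2 = 841 <= 870 < 900 = 30^2.
Iterate m_{i+1} = d_i*a_i - m_i, d_{i+1} = (870 - m_{i+1}^2)/d_i, a_{i+1} = floor((a_0 + m_{i+1})/d_{i+1}):
  m_1 = 1*29 - 0 = 29, d_1 = (870 - 29^2)/1 = 29/1 = 29, a_1 = floor((29 + 29)/29) = 2.
  m_2 = 29*2 - 29 = 29, d_2 = (870 - 29^2)/29 = 29/29 = 1, a_2 = floor((29 + 29)/1) = 58.
  m_3 = 1*58 - 29 = 29, d_3 = (870 - 29^2)/1 = 29/1 = 29: (m_3, d_3) = (m_1, d_1) = (29, 29), so from here the quotients repeat a_1, a_2; the period length is 2.
So sqrt(870) = [29; (2, 58)] with period length k = 2.
k is even, so the fundamental solution of x^2 - 870y^2 = 1 is (p_{k-1}, q_{k-1}) = (p_1, q_1); compute convergents through index 1.
Convergents (p_i = a_i*p_{i-1} + p_{i-2}, q_i = a_i*q_{i-1} + q_{i-2} with p_{-2}=0, p_{-1}=1, q_{-2}=1, q_{-1}=0):
  i=0: a_0=29, p_0 = 29*1 + 0 = 29, q_0 = 29*0 + 1 = 1.
  i=1: a_1=2, p_1 = 2*29 + 1 = 59, q_1 = 2*1 + 0 = 2.
Check: 59^2 - 870*2^2 = 3481 - 3480 = 1, so (x, y) = (59, 2) solves the equation, and by the theorem it is the least positive solution.

(x, y) = (59, 2)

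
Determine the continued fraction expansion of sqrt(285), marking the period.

[16; (1, 7, 2, 7, 1, 32)]

Write x_i = (sqrt(285) + m_i)/d_i with (m_0, d_0) = (0, 1). a_0 = floor(sqrt(285)) = 16, since 16^2 = 256 <= 285 < 289 = 17^2.
Iterate m_{i+1} = d_i*a_i - m_i, d_{i+1} = (285 - m_{i+1}^2)/d_i, a_{i+1} = floor((a_0 + m_{i+1})/d_{i+1}):
  m_1 = 1*16 - 0 = 16, d_1 = (285 - 16^2)/1 = 29/1 = 29, a_1 = floor((16 + 16)/29) = 1.
  m_2 = 29*1 - 16 = 13, d_2 = (285 - 13^2)/29 = 116/29 = 4, a_2 = floor((16 + 13)/4) = 7.
  m_3 = 4*7 - 13 = 15, d_3 = (285 - 15^2)/4 = 60/4 = 15, a_3 = floor((16 + 15)/15) = 2.
  m_4 = 15*2 - 15 = 15, d_4 = (285 - 15^2)/15 = 60/15 = 4, a_4 = floor((16 + 15)/4) = 7.
  m_5 = 4*7 - 15 = 13, d_5 = (285 - 13^2)/4 = 116/4 = 29, a_5 = floor((16 + 13)/29) = 1.
  m_6 = 29*1 - 13 = 16, d_6 = (285 - 16^2)/29 = 29/29 = 1, a_6 = floor((16 + 16)/1) = 32.
  m_7 = 1*32 - 16 = 16, d_7 = (285 - 16^2)/1 = 29/1 = 29: (m_7, d_7) = (m_1, d_1) = (16, 29), so from here the quotients repeat a_1, ..., a_6; the period length is 6.
Hence the expansion of sqrt(285) is a_0 = 16 followed by the repeating block 1, 7, 2, 7, 1, 32 (period 6).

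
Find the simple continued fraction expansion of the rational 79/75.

[1; 18, 1, 3]

Run the Euclidean algorithm on 79 and 75; the successive quotients are the partial quotients a_0, a_1, ... (each step inverts the fractional part left over by the previous one):
  79 = 1*75 + 4, so a_0 = 1.
  75 = 18*4 + 3, so a_1 = 18.
  4 = 1*3 + 1, so a_2 = 1.
  3 = 3*1 + 0, so a_3 = 3.
The remainder reaches 0 after 4 divisions, so the expansion has 4 partial quotients, read off in order.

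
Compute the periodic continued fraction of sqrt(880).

Write x_i = (sqrt(880) + m_i)/d_i with (m_0, d_0) = (0, 1). a_0 = floor(sqrt(880)) = 29, since 29^2 = 841 <= 880 < 900 = 30^2.
Iterate m_{i+1} = d_i*a_i - m_i, d_{i+1} = (880 - m_{i+1}^2)/d_i, a_{i+1} = floor((a_0 + m_{i+1})/d_{i+1}):
  m_1 = 1*29 - 0 = 29, d_1 = (880 - 29^2)/1 = 39/1 = 39, a_1 = floor((29 + 29)/39) = 1.
  m_2 = 39*1 - 29 = 10, d_2 = (880 - 10^2)/39 = 780/39 = 20, a_2 = floor((29 + 10)/20) = 1.
  m_3 = 20*1 - 10 = 10, d_3 = (880 - 10^2)/20 = 780/20 = 39, a_3 = floor((29 + 10)/39) = 1.
  m_4 = 39*1 - 10 = 29, d_4 = (880 - 29^2)/39 = 39/39 = 1, a_4 = floor((29 + 29)/1) = 58.
  m_5 = 1*58 - 29 = 29, d_5 = (880 - 29^2)/1 = 39/1 = 39: (m_5, d_5) = (m_1, d_1) = (29, 39), so from here the quotients repeat a_1, ..., a_4; the period length is 4.
Hence the expansion of sqrt(880) is a_0 = 29 followed by the repeating block 1, 1, 1, 58 (period 4).

[29; (1, 1, 1, 58)]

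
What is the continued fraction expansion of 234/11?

Run the Euclidean algorithm on 234 and 11; the successive quotients are the partial quotients a_0, a_1, ... (each step inverts the fractional part left over by the previous one):
  234 = 21*11 + 3, so a_0 = 21.
  11 = 3*3 + 2, so a_1 = 3.
  3 = 1*2 + 1, so a_2 = 1.
  2 = 2*1 + 0, so a_3 = 2.
The remainder reaches 0 after 4 divisions, so the expansion has 4 partial quotients, read off in order.

[21; 3, 1, 2]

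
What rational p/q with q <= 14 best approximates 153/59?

Expand x = 153/59 as a continued fraction with the Euclidean algorithm:
  153 = 2*59 + 35, so a_0 = 2.
  59 = 1*35 + 24, so a_1 = 1.
  35 = 1*24 + 11, so a_2 = 1.
  24 = 2*11 + 2, so a_3 = 2.
  11 = 5*2 + 1, so a_4 = 5.
  2 = 2*1 + 0, so a_5 = 2.
so x = [2; 1, 1, 2, 5, 2].
Convergents (p_i = a_i*p_{i-1} + p_{i-2}, q_i = a_i*q_{i-1} + q_{i-2} with p_{-2}=0, p_{-1}=1, q_{-2}=1, q_{-1}=0), until the denominator exceeds 14:
  i=0: a_0=2, p_0 = 2*1 + 0 = 2, q_0 = 2*0 + 1 = 1.
  i=1: a_1=1, p_1 = 1*2 + 1 = 3, q_1 = 1*1 + 0 = 1.
  i=2: a_2=1, p_2 = 1*3 + 2 = 5, q_2 = 1*1 + 1 = 2.
  i=3: a_3=2, p_3 = 2*5 + 3 = 13, q_3 = 2*2 + 1 = 5.
  i=4: a_4=5, p_4 = 5*13 + 5 = 70, q_4 = 5*5 + 2 = 27.
q_4 = 27 > 14, so the last convergent with denominator <= 14 is p_3/q_3 = 13/5.
The closest fraction with denominator <= 14 is either p_3/q_3 or the intermediate fraction (k*p_3 + p_2)/(k*q_3 + q_2) with the largest k >= 1 whose denominator stays <= 14; these approach x as k grows, and every other convergent or intermediate fraction in range is farther away.
Largest k: floor((14 - q_2)/q_3) = floor((14 - 2)/5) = 2.
That gives (2*13 + 5)/(2*5 + 2) = 31/12.
Compare the errors: |x - 13/5| = |153*5 - 13*59|/(59*5) = 2/295, and |x - 31/12| = |153*12 - 31*59|/(59*12) = 7/708.
Cross-multiplying, 2*708 = 1416 < 2065 = 7*295, so 2/295 is smaller: the convergent 13/5 is closer to x than 31/12.

13/5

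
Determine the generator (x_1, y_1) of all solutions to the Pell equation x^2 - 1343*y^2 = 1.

(x, y) = (388128, 10591)

First expand sqrt(1343) as a continued fraction. With x_i = (sqrt(1343) + m_i)/d_i and (m_0, d_0) = (0, 1): a_0 = floor(sqrt(1343)) = 36, since 36^2 = 1296 <= 1343 < 1369 = 37^2.
Iterate m_{i+1} = d_i*a_i - m_i, d_{i+1} = (1343 - m_{i+1}^2)/d_i, a_{i+1} = floor((a_0 + m_{i+1})/d_{i+1}):
  m_1 = 1*36 - 0 = 36, d_1 = (1343 - 36^2)/1 = 47/1 = 47, a_1 = floor((36 + 36)/47) = 1.
  m_2 = 47*1 - 36 = 11, d_2 = (1343 - 11^2)/47 = 1222/47 = 26, a_2 = floor((36 + 11)/26) = 1.
  m_3 = 26*1 - 11 = 15, d_3 = (1343 - 15^2)/26 = 1118/26 = 43, a_3 = floor((36 + 15)/43) = 1.
  m_4 = 43*1 - 15 = 28, d_4 = (1343 - 28^2)/43 = 559/43 = 13, a_4 = floor((36 + 28)/13) = 4.
  m_5 = 13*4 - 28 = 24, d_5 = (1343 - 24^2)/13 = 767/13 = 59, a_5 = floor((36 + 24)/59) = 1.
  m_6 = 59*1 - 24 = 35, d_6 = (1343 - 35^2)/59 = 118/59 = 2, a_6 = floor((36 + 35)/2) = 35.
  m_7 = 2*35 - 35 = 35, d_7 = (1343 - 35^2)/2 = 118/2 = 59, a_7 = floor((36 + 35)/59) = 1.
  m_8 = 59*1 - 35 = 24, d_8 = (1343 - 24^2)/59 = 767/59 = 13, a_8 = floor((36 + 24)/13) = 4.
  m_9 = 13*4 - 24 = 28, d_9 = (1343 - 28^2)/13 = 559/13 = 43, a_9 = floor((36 + 28)/43) = 1.
  m_10 = 43*1 - 28 = 15, d_10 = (1343 - 15^2)/43 = 1118/43 = 26, a_10 = floor((36 + 15)/26) = 1.
  m_11 = 26*1 - 15 = 11, d_11 = (1343 - 11^2)/26 = 1222/26 = 47, a_11 = floor((36 + 11)/47) = 1.
  m_12 = 47*1 - 11 = 36, d_12 = (1343 - 36^2)/47 = 47/47 = 1, a_12 = floor((36 + 36)/1) = 72.
  m_13 = 1*72 - 36 = 36, d_13 = (1343 - 36^2)/1 = 47/1 = 47: (m_13, d_13) = (m_1, d_1) = (36, 47), so from here the quotients repeat a_1, ..., a_12; the period length is 12.
So sqrt(1343) = [36; (1, 1, 1, 4, 1, 35, 1, 4, 1, 1, 1, 72)] with period length k = 12.
k is even, so the fundamental solution of x^2 - 1343y^2 = 1 is (p_{k-1}, q_{k-1}) = (p_11, q_11); compute convergents through index 11.
Convergents (p_i = a_i*p_{i-1} + p_{i-2}, q_i = a_i*q_{i-1} + q_{i-2} with p_{-2}=0, p_{-1}=1, q_{-2}=1, q_{-1}=0):
  i=0: a_0=36, p_0 = 36*1 + 0 = 36, q_0 = 36*0 + 1 = 1.
  i=1: a_1=1, p_1 = 1*36 + 1 = 37, q_1 = 1*1 + 0 = 1.
  i=2: a_2=1, p_2 = 1*37 + 36 = 73, q_2 = 1*1 + 1 = 2.
  i=3: a_3=1, p_3 = 1*73 + 37 = 110, q_3 = 1*2 + 1 = 3.
  i=4: a_4=4, p_4 = 4*110 + 73 = 513, q_4 = 4*3 + 2 = 14.
  i=5: a_5=1, p_5 = 1*513 + 110 = 623, q_5 = 1*14 + 3 = 17.
  i=6: a_6=35, p_6 = 35*623 + 513 = 22318, q_6 = 35*17 + 14 = 609.
  i=7: a_7=1, p_7 = 1*22318 + 623 = 22941, q_7 = 1*609 + 17 = 626.
  i=8: a_8=4, p_8 = 4*22941 + 22318 = 114082, q_8 = 4*626 + 609 = 3113.
  i=9: a_9=1, p_9 = 1*114082 + 22941 = 137023, q_9 = 1*3113 + 626 = 3739.
  i=10: a_10=1, p_10 = 1*137023 + 114082 = 251105, q_10 = 1*3739 + 3113 = 6852.
  i=11: a_11=1, p_11 = 1*251105 + 137023 = 388128, q_11 = 1*6852 + 3739 = 10591.
Check: 388128^2 - 1343*10591^2 = 150643344384 - 150643344383 = 1, so (x, y) = (388128, 10591) solves the equation, and by the theorem it is the least positive solution.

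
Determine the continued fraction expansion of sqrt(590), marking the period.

[24; (3, 2, 4, 2, 3, 48)]

Write x_i = (sqrt(590) + m_i)/d_i with (m_0, d_0) = (0, 1). a_0 = floor(sqrt(590)) = 24, since 24^2 = 576 <= 590 < 625 = 25^2.
Iterate m_{i+1} = d_i*a_i - m_i, d_{i+1} = (590 - m_{i+1}^2)/d_i, a_{i+1} = floor((a_0 + m_{i+1})/d_{i+1}):
  m_1 = 1*24 - 0 = 24, d_1 = (590 - 24^2)/1 = 14/1 = 14, a_1 = floor((24 + 24)/14) = 3.
  m_2 = 14*3 - 24 = 18, d_2 = (590 - 18^2)/14 = 266/14 = 19, a_2 = floor((24 + 18)/19) = 2.
  m_3 = 19*2 - 18 = 20, d_3 = (590 - 20^2)/19 = 190/19 = 10, a_3 = floor((24 + 20)/10) = 4.
  m_4 = 10*4 - 20 = 20, d_4 = (590 - 20^2)/10 = 190/10 = 19, a_4 = floor((24 + 20)/19) = 2.
  m_5 = 19*2 - 20 = 18, d_5 = (590 - 18^2)/19 = 266/19 = 14, a_5 = floor((24 + 18)/14) = 3.
  m_6 = 14*3 - 18 = 24, d_6 = (590 - 24^2)/14 = 14/14 = 1, a_6 = floor((24 + 24)/1) = 48.
  m_7 = 1*48 - 24 = 24, d_7 = (590 - 24^2)/1 = 14/1 = 14: (m_7, d_7) = (m_1, d_1) = (24, 14), so from here the quotients repeat a_1, ..., a_6; the period length is 6.
Hence the expansion of sqrt(590) is a_0 = 24 followed by the repeating block 3, 2, 4, 2, 3, 48 (period 6).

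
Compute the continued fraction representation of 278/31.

[8; 1, 30]

Run the Euclidean algorithm on 278 and 31; the successive quotients are the partial quotients a_0, a_1, ... (each step inverts the fractional part left over by the previous one):
  278 = 8*31 + 30, so a_0 = 8.
  31 = 1*30 + 1, so a_1 = 1.
  30 = 30*1 + 0, so a_2 = 30.
The remainder reaches 0 after 3 divisions, so the expansion has 3 partial quotients, read off in order.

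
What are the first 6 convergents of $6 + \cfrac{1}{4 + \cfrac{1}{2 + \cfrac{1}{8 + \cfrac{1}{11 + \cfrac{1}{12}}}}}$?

Using the convergent recurrence p_i = a_i*p_{i-1} + p_{i-2}, q_i = a_i*q_{i-1} + q_{i-2} with p_{-2}=0, p_{-1}=1, q_{-2}=1, q_{-1}=0:
  i=0: a_0=6, p_0 = 6*1 + 0 = 6, q_0 = 6*0 + 1 = 1.
  i=1: a_1=4, p_1 = 4*6 + 1 = 25, q_1 = 4*1 + 0 = 4.
  i=2: a_2=2, p_2 = 2*25 + 6 = 56, q_2 = 2*4 + 1 = 9.
  i=3: a_3=8, p_3 = 8*56 + 25 = 473, q_3 = 8*9 + 4 = 76.
  i=4: a_4=11, p_4 = 11*473 + 56 = 5259, q_4 = 11*76 + 9 = 845.
  i=5: a_5=12, p_5 = 12*5259 + 473 = 63581, q_5 = 12*845 + 76 = 10216.

6/1, 25/4, 56/9, 473/76, 5259/845, 63581/10216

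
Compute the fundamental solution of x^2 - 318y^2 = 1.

First expand sqrt(318) as a continued fraction. With x_i = (sqrt(318) + m_i)/d_i and (m_0, d_0) = (0, 1): a_0 = floor(sqrt(318)) = 17, since 17^2 = 289 <= 318 < 324 = 18^2.
Iterate m_{i+1} = d_i*a_i - m_i, d_{i+1} = (318 - m_{i+1}^2)/d_i, a_{i+1} = floor((a_0 + m_{i+1})/d_{i+1}):
  m_1 = 1*17 - 0 = 17, d_1 = (318 - 17^2)/1 = 29/1 = 29, a_1 = floor((17 + 17)/29) = 1.
  m_2 = 29*1 - 17 = 12, d_2 = (318 - 12^2)/29 = 174/29 = 6, a_2 = floor((17 + 12)/6) = 4.
  m_3 = 6*4 - 12 = 12, d_3 = (318 - 12^2)/6 = 174/6 = 29, a_3 = floor((17 + 12)/29) = 1.
  m_4 = 29*1 - 12 = 17, d_4 = (318 - 17^2)/29 = 29/29 = 1, a_4 = floor((17 + 17)/1) = 34.
  m_5 = 1*34 - 17 = 17, d_5 = (318 - 17^2)/1 = 29/1 = 29: (m_5, d_5) = (m_1, d_1) = (17, 29), so from here the quotients repeat a_1, ..., a_4; the period length is 4.
So sqrt(318) = [17; (1, 4, 1, 34)] with period length k = 4.
k is even, so the fundamental solution of x^2 - 318y^2 = 1 is (p_{k-1}, q_{k-1}) = (p_3, q_3); compute convergents through index 3.
Convergents (p_i = a_i*p_{i-1} + p_{i-2}, q_i = a_i*q_{i-1} + q_{i-2} with p_{-2}=0, p_{-1}=1, q_{-2}=1, q_{-1}=0):
  i=0: a_0=17, p_0 = 17*1 + 0 = 17, q_0 = 17*0 + 1 = 1.
  i=1: a_1=1, p_1 = 1*17 + 1 = 18, q_1 = 1*1 + 0 = 1.
  i=2: a_2=4, p_2 = 4*18 + 17 = 89, q_2 = 4*1 + 1 = 5.
  i=3: a_3=1, p_3 = 1*89 + 18 = 107, q_3 = 1*5 + 1 = 6.
Check: 107^2 - 318*6^2 = 11449 - 11448 = 1, so (x, y) = (107, 6) solves the equation, and by the theorem it is the least positive solution.

(x, y) = (107, 6)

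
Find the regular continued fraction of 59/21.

[2; 1, 4, 4]

Run the Euclidean algorithm on 59 and 21; the successive quotients are the partial quotients a_0, a_1, ... (each step inverts the fractional part left over by the previous one):
  59 = 2*21 + 17, so a_0 = 2.
  21 = 1*17 + 4, so a_1 = 1.
  17 = 4*4 + 1, so a_2 = 4.
  4 = 4*1 + 0, so a_3 = 4.
The remainder reaches 0 after 4 divisions, so the expansion has 4 partial quotients, read off in order.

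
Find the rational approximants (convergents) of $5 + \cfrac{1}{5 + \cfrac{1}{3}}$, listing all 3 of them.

Using the convergent recurrence p_i = a_i*p_{i-1} + p_{i-2}, q_i = a_i*q_{i-1} + q_{i-2} with p_{-2}=0, p_{-1}=1, q_{-2}=1, q_{-1}=0:
  i=0: a_0=5, p_0 = 5*1 + 0 = 5, q_0 = 5*0 + 1 = 1.
  i=1: a_1=5, p_1 = 5*5 + 1 = 26, q_1 = 5*1 + 0 = 5.
  i=2: a_2=3, p_2 = 3*26 + 5 = 83, q_2 = 3*5 + 1 = 16.

5/1, 26/5, 83/16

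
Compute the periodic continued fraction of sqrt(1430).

[37; (1, 4, 2, 2, 2, 4, 1, 74)]

Write x_i = (sqrt(1430) + m_i)/d_i with (m_0, d_0) = (0, 1). a_0 = floor(sqrt(1430)) = 37, since 37^2 = 1369 <= 1430 < 1444 = 38^2.
Iterate m_{i+1} = d_i*a_i - m_i, d_{i+1} = (1430 - m_{i+1}^2)/d_i, a_{i+1} = floor((a_0 + m_{i+1})/d_{i+1}):
  m_1 = 1*37 - 0 = 37, d_1 = (1430 - 37^2)/1 = 61/1 = 61, a_1 = floor((37 + 37)/61) = 1.
  m_2 = 61*1 - 37 = 24, d_2 = (1430 - 24^2)/61 = 854/61 = 14, a_2 = floor((37 + 24)/14) = 4.
  m_3 = 14*4 - 24 = 32, d_3 = (1430 - 32^2)/14 = 406/14 = 29, a_3 = floor((37 + 32)/29) = 2.
  m_4 = 29*2 - 32 = 26, d_4 = (1430 - 26^2)/29 = 754/29 = 26, a_4 = floor((37 + 26)/26) = 2.
  m_5 = 26*2 - 26 = 26, d_5 = (1430 - 26^2)/26 = 754/26 = 29, a_5 = floor((37 + 26)/29) = 2.
  m_6 = 29*2 - 26 = 32, d_6 = (1430 - 32^2)/29 = 406/29 = 14, a_6 = floor((37 + 32)/14) = 4.
  m_7 = 14*4 - 32 = 24, d_7 = (1430 - 24^2)/14 = 854/14 = 61, a_7 = floor((37 + 24)/61) = 1.
  m_8 = 61*1 - 24 = 37, d_8 = (1430 - 37^2)/61 = 61/61 = 1, a_8 = floor((37 + 37)/1) = 74.
  m_9 = 1*74 - 37 = 37, d_9 = (1430 - 37^2)/1 = 61/1 = 61: (m_9, d_9) = (m_1, d_1) = (37, 61), so from here the quotients repeat a_1, ..., a_8; the period length is 8.
Hence the expansion of sqrt(1430) is a_0 = 37 followed by the repeating block 1, 4, 2, 2, 2, 4, 1, 74 (period 8).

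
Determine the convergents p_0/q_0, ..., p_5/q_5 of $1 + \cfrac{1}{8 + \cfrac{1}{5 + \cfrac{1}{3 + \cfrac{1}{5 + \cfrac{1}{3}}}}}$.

1/1, 9/8, 46/41, 147/131, 781/696, 2490/2219

Using the convergent recurrence p_i = a_i*p_{i-1} + p_{i-2}, q_i = a_i*q_{i-1} + q_{i-2} with p_{-2}=0, p_{-1}=1, q_{-2}=1, q_{-1}=0:
  i=0: a_0=1, p_0 = 1*1 + 0 = 1, q_0 = 1*0 + 1 = 1.
  i=1: a_1=8, p_1 = 8*1 + 1 = 9, q_1 = 8*1 + 0 = 8.
  i=2: a_2=5, p_2 = 5*9 + 1 = 46, q_2 = 5*8 + 1 = 41.
  i=3: a_3=3, p_3 = 3*46 + 9 = 147, q_3 = 3*41 + 8 = 131.
  i=4: a_4=5, p_4 = 5*147 + 46 = 781, q_4 = 5*131 + 41 = 696.
  i=5: a_5=3, p_5 = 3*781 + 147 = 2490, q_5 = 3*696 + 131 = 2219.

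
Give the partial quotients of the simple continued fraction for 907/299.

[3; 29, 1, 9]

Run the Euclidean algorithm on 907 and 299; the successive quotients are the partial quotients a_0, a_1, ... (each step inverts the fractional part left over by the previous one):
  907 = 3*299 + 10, so a_0 = 3.
  299 = 29*10 + 9, so a_1 = 29.
  10 = 1*9 + 1, so a_2 = 1.
  9 = 9*1 + 0, so a_3 = 9.
The remainder reaches 0 after 4 divisions, so the expansion has 4 partial quotients, read off in order.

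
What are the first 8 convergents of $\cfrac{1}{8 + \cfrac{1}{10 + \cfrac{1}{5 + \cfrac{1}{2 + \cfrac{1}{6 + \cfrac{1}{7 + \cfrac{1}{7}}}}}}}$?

Using the convergent recurrence p_i = a_i*p_{i-1} + p_{i-2}, q_i = a_i*q_{i-1} + q_{i-2} with p_{-2}=0, p_{-1}=1, q_{-2}=1, q_{-1}=0:
  i=0: a_0=0, p_0 = 0*1 + 0 = 0, q_0 = 0*0 + 1 = 1.
  i=1: a_1=8, p_1 = 8*0 + 1 = 1, q_1 = 8*1 + 0 = 8.
  i=2: a_2=10, p_2 = 10*1 + 0 = 10, q_2 = 10*8 + 1 = 81.
  i=3: a_3=5, p_3 = 5*10 + 1 = 51, q_3 = 5*81 + 8 = 413.
  i=4: a_4=2, p_4 = 2*51 + 10 = 112, q_4 = 2*413 + 81 = 907.
  i=5: a_5=6, p_5 = 6*112 + 51 = 723, q_5 = 6*907 + 413 = 5855.
  i=6: a_6=7, p_6 = 7*723 + 112 = 5173, q_6 = 7*5855 + 907 = 41892.
  i=7: a_7=7, p_7 = 7*5173 + 723 = 36934, q_7 = 7*41892 + 5855 = 299099.

0/1, 1/8, 10/81, 51/413, 112/907, 723/5855, 5173/41892, 36934/299099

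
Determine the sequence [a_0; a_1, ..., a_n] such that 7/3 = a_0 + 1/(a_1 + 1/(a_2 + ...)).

Run the Euclidean algorithm on 7 and 3; the successive quotients are the partial quotients a_0, a_1, ... (each step inverts the fractional part left over by the previous one):
  7 = 2*3 + 1, so a_0 = 2.
  3 = 3*1 + 0, so a_1 = 3.
The remainder reaches 0 after 2 divisions, so the expansion has 2 partial quotients, read off in order.

[2; 3]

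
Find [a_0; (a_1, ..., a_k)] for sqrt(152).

Write x_i = (sqrt(152) + m_i)/d_i with (m_0, d_0) = (0, 1). a_0 = floor(sqrt(152)) = 12, since 12^2 = 144 <= 152 < 169 = 13^2.
Iterate m_{i+1} = d_i*a_i - m_i, d_{i+1} = (152 - m_{i+1}^2)/d_i, a_{i+1} = floor((a_0 + m_{i+1})/d_{i+1}):
  m_1 = 1*12 - 0 = 12, d_1 = (152 - 12^2)/1 = 8/1 = 8, a_1 = floor((12 + 12)/8) = 3.
  m_2 = 8*3 - 12 = 12, d_2 = (152 - 12^2)/8 = 8/8 = 1, a_2 = floor((12 + 12)/1) = 24.
  m_3 = 1*24 - 12 = 12, d_3 = (152 - 12^2)/1 = 8/1 = 8: (m_3, d_3) = (m_1, d_1) = (12, 8), so from here the quotients repeat a_1, a_2; the period length is 2.
Hence the expansion of sqrt(152) is a_0 = 12 followed by the repeating block 3, 24 (period 2).

[12; (3, 24)]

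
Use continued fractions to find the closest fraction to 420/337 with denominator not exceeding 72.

86/69

Expand x = 420/337 as a continued fraction with the Euclidean algorithm:
  420 = 1*337 + 83, so a_0 = 1.
  337 = 4*83 + 5, so a_1 = 4.
  83 = 16*5 + 3, so a_2 = 16.
  5 = 1*3 + 2, so a_3 = 1.
  3 = 1*2 + 1, so a_4 = 1.
  2 = 2*1 + 0, so a_5 = 2.
so x = [1; 4, 16, 1, 1, 2].
Convergents (p_i = a_i*p_{i-1} + p_{i-2}, q_i = a_i*q_{i-1} + q_{i-2} with p_{-2}=0, p_{-1}=1, q_{-2}=1, q_{-1}=0), until the denominator exceeds 72:
  i=0: a_0=1, p_0 = 1*1 + 0 = 1, q_0 = 1*0 + 1 = 1.
  i=1: a_1=4, p_1 = 4*1 + 1 = 5, q_1 = 4*1 + 0 = 4.
  i=2: a_2=16, p_2 = 16*5 + 1 = 81, q_2 = 16*4 + 1 = 65.
  i=3: a_3=1, p_3 = 1*81 + 5 = 86, q_3 = 1*65 + 4 = 69.
  i=4: a_4=1, p_4 = 1*86 + 81 = 167, q_4 = 1*69 + 65 = 134.
q_4 = 134 > 72, so the last convergent with denominator <= 72 is p_3/q_3 = 86/69.
The closest fraction with denominator <= 72 is either p_3/q_3 or the intermediate fraction (k*p_3 + p_2)/(k*q_3 + q_2) with the largest k >= 1 whose denominator stays <= 72; these approach x as k grows, and every other convergent or intermediate fraction in range is farther away.
Largest k: floor((72 - q_2)/q_3) = floor((72 - 65)/69) = 0.
Since k = 0, no intermediate fraction beyond p_3/q_3 has denominator <= 72, so the convergent 86/69 is the closest (its error is |420*69 - 86*337|/(337*69) = 2/23253).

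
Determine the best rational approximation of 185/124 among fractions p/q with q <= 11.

3/2

Expand x = 185/124 as a continued fraction with the Euclidean algorithm:
  185 = 1*124 + 61, so a_0 = 1.
  124 = 2*61 + 2, so a_1 = 2.
  61 = 30*2 + 1, so a_2 = 30.
  2 = 2*1 + 0, so a_3 = 2.
so x = [1; 2, 30, 2].
Convergents (p_i = a_i*p_{i-1} + p_{i-2}, q_i = a_i*q_{i-1} + q_{i-2} with p_{-2}=0, p_{-1}=1, q_{-2}=1, q_{-1}=0), until the denominator exceeds 11:
  i=0: a_0=1, p_0 = 1*1 + 0 = 1, q_0 = 1*0 + 1 = 1.
  i=1: a_1=2, p_1 = 2*1 + 1 = 3, q_1 = 2*1 + 0 = 2.
  i=2: a_2=30, p_2 = 30*3 + 1 = 91, q_2 = 30*2 + 1 = 61.
q_2 = 61 > 11, so the last convergent with denominator <= 11 is p_1/q_1 = 3/2.
The closest fraction with denominator <= 11 is either p_1/q_1 or the intermediate fraction (k*p_1 + p_0)/(k*q_1 + q_0) with the largest k >= 1 whose denominator stays <= 11; these approach x as k grows, and every other convergent or intermediate fraction in range is farther away.
Largest k: floor((11 - q_0)/q_1) = floor((11 - 1)/2) = 5.
That gives (5*3 + 1)/(5*2 + 1) = 16/11.
Compare the errors: |x - 3/2| = |185*2 - 3*124|/(124*2) = 2/248, and |x - 16/11| = |185*11 - 16*124|/(124*11) = 51/1364.
Cross-multiplying, 2*1364 = 2728 < 12648 = 51*248, so 2/248 is smaller: the convergent 3/2 is closer to x than 16/11.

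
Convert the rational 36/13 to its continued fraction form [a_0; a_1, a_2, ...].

[2; 1, 3, 3]

Run the Euclidean algorithm on 36 and 13; the successive quotients are the partial quotients a_0, a_1, ... (each step inverts the fractional part left over by the previous one):
  36 = 2*13 + 10, so a_0 = 2.
  13 = 1*10 + 3, so a_1 = 1.
  10 = 3*3 + 1, so a_2 = 3.
  3 = 3*1 + 0, so a_3 = 3.
The remainder reaches 0 after 4 divisions, so the expansion has 4 partial quotients, read off in order.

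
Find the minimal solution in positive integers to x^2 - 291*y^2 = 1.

(x, y) = (290, 17)

First expand sqrt(291) as a continued fraction. With x_i = (sqrt(291) + m_i)/d_i and (m_0, d_0) = (0, 1): a_0 = floor(sqrt(291)) = 17, since 17^2 = 289 <= 291 < 324 = 18^2.
Iterate m_{i+1} = d_i*a_i - m_i, d_{i+1} = (291 - m_{i+1}^2)/d_i, a_{i+1} = floor((a_0 + m_{i+1})/d_{i+1}):
  m_1 = 1*17 - 0 = 17, d_1 = (291 - 17^2)/1 = 2/1 = 2, a_1 = floor((17 + 17)/2) = 17.
  m_2 = 2*17 - 17 = 17, d_2 = (291 - 17^2)/2 = 2/2 = 1, a_2 = floor((17 + 17)/1) = 34.
  m_3 = 1*34 - 17 = 17, d_3 = (291 - 17^2)/1 = 2/1 = 2: (m_3, d_3) = (m_1, d_1) = (17, 2), so from here the quotients repeat a_1, a_2; the period length is 2.
So sqrt(291) = [17; (17, 34)] with period length k = 2.
k is even, so the fundamental solution of x^2 - 291y^2 = 1 is (p_{k-1}, q_{k-1}) = (p_1, q_1); compute convergents through index 1.
Convergents (p_i = a_i*p_{i-1} + p_{i-2}, q_i = a_i*q_{i-1} + q_{i-2} with p_{-2}=0, p_{-1}=1, q_{-2}=1, q_{-1}=0):
  i=0: a_0=17, p_0 = 17*1 + 0 = 17, q_0 = 17*0 + 1 = 1.
  i=1: a_1=17, p_1 = 17*17 + 1 = 290, q_1 = 17*1 + 0 = 17.
Check: 290^2 - 291*17^2 = 84100 - 84099 = 1, so (x, y) = (290, 17) solves the equation, and by the theorem it is the least positive solution.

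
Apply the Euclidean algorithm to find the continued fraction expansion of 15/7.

[2; 7]

Run the Euclidean algorithm on 15 and 7; the successive quotients are the partial quotients a_0, a_1, ... (each step inverts the fractional part left over by the previous one):
  15 = 2*7 + 1, so a_0 = 2.
  7 = 7*1 + 0, so a_1 = 7.
The remainder reaches 0 after 2 divisions, so the expansion has 2 partial quotients, read off in order.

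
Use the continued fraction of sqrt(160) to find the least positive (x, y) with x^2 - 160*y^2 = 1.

First expand sqrt(160) as a continued fraction. With x_i = (sqrt(160) + m_i)/d_i and (m_0, d_0) = (0, 1): a_0 = floor(sqrt(160)) = 12, since 12^2 = 144 <= 160 < 169 = 13^2.
Iterate m_{i+1} = d_i*a_i - m_i, d_{i+1} = (160 - m_{i+1}^2)/d_i, a_{i+1} = floor((a_0 + m_{i+1})/d_{i+1}):
  m_1 = 1*12 - 0 = 12, d_1 = (160 - 12^2)/1 = 16/1 = 16, a_1 = floor((12 + 12)/16) = 1.
  m_2 = 16*1 - 12 = 4, d_2 = (160 - 4^2)/16 = 144/16 = 9, a_2 = floor((12 + 4)/9) = 1.
  m_3 = 9*1 - 4 = 5, d_3 = (160 - 5^2)/9 = 135/9 = 15, a_3 = floor((12 + 5)/15) = 1.
  m_4 = 15*1 - 5 = 10, d_4 = (160 - 10^2)/15 = 60/15 = 4, a_4 = floor((12 + 10)/4) = 5.
  m_5 = 4*5 - 10 = 10, d_5 = (160 - 10^2)/4 = 60/4 = 15, a_5 = floor((12 + 10)/15) = 1.
  m_6 = 15*1 - 10 = 5, d_6 = (160 - 5^2)/15 = 135/15 = 9, a_6 = floor((12 + 5)/9) = 1.
  m_7 = 9*1 - 5 = 4, d_7 = (160 - 4^2)/9 = 144/9 = 16, a_7 = floor((12 + 4)/16) = 1.
  m_8 = 16*1 - 4 = 12, d_8 = (160 - 12^2)/16 = 16/16 = 1, a_8 = floor((12 + 12)/1) = 24.
  m_9 = 1*24 - 12 = 12, d_9 = (160 - 12^2)/1 = 16/1 = 16: (m_9, d_9) = (m_1, d_1) = (12, 16), so from here the quotients repeat a_1, ..., a_8; the period length is 8.
So sqrt(160) = [12; (1, 1, 1, 5, 1, 1, 1, 24)] with period length k = 8.
k is even, so the fundamental solution of x^2 - 160y^2 = 1 is (p_{k-1}, q_{k-1}) = (p_7, q_7); compute convergents through index 7.
Convergents (p_i = a_i*p_{i-1} + p_{i-2}, q_i = a_i*q_{i-1} + q_{i-2} with p_{-2}=0, p_{-1}=1, q_{-2}=1, q_{-1}=0):
  i=0: a_0=12, p_0 = 12*1 + 0 = 12, q_0 = 12*0 + 1 = 1.
  i=1: a_1=1, p_1 = 1*12 + 1 = 13, q_1 = 1*1 + 0 = 1.
  i=2: a_2=1, p_2 = 1*13 + 12 = 25, q_2 = 1*1 + 1 = 2.
  i=3: a_3=1, p_3 = 1*25 + 13 = 38, q_3 = 1*2 + 1 = 3.
  i=4: a_4=5, p_4 = 5*38 + 25 = 215, q_4 = 5*3 + 2 = 17.
  i=5: a_5=1, p_5 = 1*215 + 38 = 253, q_5 = 1*17 + 3 = 20.
  i=6: a_6=1, p_6 = 1*253 + 215 = 468, q_6 = 1*20 + 17 = 37.
  i=7: a_7=1, p_7 = 1*468 + 253 = 721, q_7 = 1*37 + 20 = 57.
Check: 721^2 - 160*57^2 = 519841 - 519840 = 1, so (x, y) = (721, 57) solves the equation, and by the theorem it is the least positive solution.

(x, y) = (721, 57)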